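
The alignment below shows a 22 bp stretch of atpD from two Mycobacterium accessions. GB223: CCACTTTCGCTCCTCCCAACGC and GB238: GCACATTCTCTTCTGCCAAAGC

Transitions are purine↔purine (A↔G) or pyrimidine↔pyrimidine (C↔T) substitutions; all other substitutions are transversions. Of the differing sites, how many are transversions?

Differing sites — 1:C/G (Tv); 5:T/A (Tv); 9:G/T (Tv); 12:C/T (Ti); 15:C/G (Tv); 20:C/A (Tv).
Of the 6 differences, 1 transition and 5 transversions, so the answer is 5.

5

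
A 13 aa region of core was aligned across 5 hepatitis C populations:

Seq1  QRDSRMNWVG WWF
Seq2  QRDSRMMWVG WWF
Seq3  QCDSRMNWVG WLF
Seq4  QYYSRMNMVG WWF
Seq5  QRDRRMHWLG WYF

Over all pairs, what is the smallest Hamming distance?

1

Pairwise Hamming distances:
  Seq1 vs Seq2: 1
  Seq1 vs Seq3: 2
  Seq1 vs Seq4: 3
  Seq1 vs Seq5: 4
  Seq2 vs Seq3: 3
  Seq2 vs Seq4: 4
  Seq2 vs Seq5: 4
  Seq3 vs Seq4: 4
  Seq3 vs Seq5: 5
  Seq4 vs Seq5: 7
The smallest is 1, between Seq1 and Seq2.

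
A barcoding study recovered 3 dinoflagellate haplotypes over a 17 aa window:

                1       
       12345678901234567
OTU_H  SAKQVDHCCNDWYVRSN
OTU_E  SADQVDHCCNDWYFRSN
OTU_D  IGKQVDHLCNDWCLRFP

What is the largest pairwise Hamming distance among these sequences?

8

Pairwise Hamming distances:
  OTU_H vs OTU_E: 2
  OTU_H vs OTU_D: 7
  OTU_E vs OTU_D: 8
The largest is 8, between OTU_E and OTU_D.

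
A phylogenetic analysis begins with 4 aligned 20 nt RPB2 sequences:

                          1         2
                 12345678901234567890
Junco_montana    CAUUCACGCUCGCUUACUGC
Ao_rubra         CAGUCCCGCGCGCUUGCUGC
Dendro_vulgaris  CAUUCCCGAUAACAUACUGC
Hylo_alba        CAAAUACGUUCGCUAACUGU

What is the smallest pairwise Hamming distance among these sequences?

Pairwise Hamming distances:
  Junco_montana vs Ao_rubra: 4
  Junco_montana vs Dendro_vulgaris: 5
  Junco_montana vs Hylo_alba: 6
  Ao_rubra vs Dendro_vulgaris: 7
  Ao_rubra vs Hylo_alba: 9
  Dendro_vulgaris vs Hylo_alba: 10
The smallest is 4, between Junco_montana and Ao_rubra.

4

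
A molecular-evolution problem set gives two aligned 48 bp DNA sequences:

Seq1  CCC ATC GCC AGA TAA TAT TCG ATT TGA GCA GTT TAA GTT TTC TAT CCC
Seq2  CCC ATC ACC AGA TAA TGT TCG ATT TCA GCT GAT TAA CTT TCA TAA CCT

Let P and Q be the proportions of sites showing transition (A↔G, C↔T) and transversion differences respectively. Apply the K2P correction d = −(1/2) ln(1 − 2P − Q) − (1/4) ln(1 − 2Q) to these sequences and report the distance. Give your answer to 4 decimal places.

Differing sites — 7:G/A (Ti); 17:A/G (Ti); 26:G/C (Tv); 30:A/T (Tv); 32:T/A (Tv); 37:G/C (Tv); 41:T/C (Ti); 42:C/A (Tv); 45:T/A (Tv); 48:C/T (Ti).
Of the 10 differences, 4 transitions and 6 transversions over 48 sites: P = 4/48 = 0.083333, Q = 6/48 = 0.125000.
d = −0.5·ln(0.708334) − 0.25·ln(0.750000) = −0.5·(-0.344840) − 0.25·(-0.287682) = 0.2443.

0.2443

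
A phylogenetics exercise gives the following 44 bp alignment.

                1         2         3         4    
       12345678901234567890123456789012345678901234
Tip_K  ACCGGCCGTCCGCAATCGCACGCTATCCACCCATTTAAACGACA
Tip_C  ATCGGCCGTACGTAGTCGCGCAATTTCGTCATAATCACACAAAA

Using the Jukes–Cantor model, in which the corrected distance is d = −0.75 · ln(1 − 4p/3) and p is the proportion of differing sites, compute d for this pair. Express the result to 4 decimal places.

0.5429

Mismatches occur at site 2 (C/T), site 10 (C/A), site 13 (C/T), site 15 (A/G), site 20 (A/G), site 22 (G/A), site 23 (C/A), site 25 (A/T), site 28 (C/G), site 29 (A/T), site 31 (C/A), site 32 (C/T), site 34 (T/A), site 36 (T/C), site 38 (A/C), site 41 (G/A), site 43 (C/A).
p = 17/44 = 0.386364.
d = −0.75 · ln(1 − (4/3)·0.386364) = −0.75 · ln(0.484848) = −0.75 · (-0.723920) = 0.5429.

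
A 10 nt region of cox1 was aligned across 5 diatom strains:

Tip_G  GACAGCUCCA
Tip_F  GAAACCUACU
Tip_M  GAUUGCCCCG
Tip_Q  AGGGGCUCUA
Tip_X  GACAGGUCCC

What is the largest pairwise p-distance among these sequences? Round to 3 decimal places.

0.800

Pairwise Hamming distances:
  Tip_G vs Tip_F: 4
  Tip_G vs Tip_M: 4
  Tip_G vs Tip_Q: 5
  Tip_G vs Tip_X: 2
  Tip_F vs Tip_M: 6
  Tip_F vs Tip_Q: 8
  Tip_F vs Tip_X: 5
  Tip_M vs Tip_Q: 7
  Tip_M vs Tip_X: 5
  Tip_Q vs Tip_X: 7
The largest is 8 mismatches, between Tip_F and Tip_Q; p = 8/10 = 0.800.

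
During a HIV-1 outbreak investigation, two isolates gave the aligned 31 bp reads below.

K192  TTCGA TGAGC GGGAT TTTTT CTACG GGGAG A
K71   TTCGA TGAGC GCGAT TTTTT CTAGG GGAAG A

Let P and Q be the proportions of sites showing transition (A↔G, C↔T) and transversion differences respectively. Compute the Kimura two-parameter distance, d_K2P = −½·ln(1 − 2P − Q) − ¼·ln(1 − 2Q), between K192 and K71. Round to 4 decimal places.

0.1036

Differing sites — 12:G/C (Tv); 24:C/G (Tv); 28:G/A (Ti).
Of the 3 differences, 1 transition and 2 transversions over 31 sites: P = 1/31 = 0.032258, Q = 2/31 = 0.064516.
d = −0.5·ln(0.870968) − 0.25·ln(0.870968) = −0.5·(-0.138150) − 0.25·(-0.138150) = 0.1036.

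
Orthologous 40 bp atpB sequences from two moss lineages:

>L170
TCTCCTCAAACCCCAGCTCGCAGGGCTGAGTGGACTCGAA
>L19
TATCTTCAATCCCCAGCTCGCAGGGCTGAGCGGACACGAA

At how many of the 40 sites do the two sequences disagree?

5

The sequences differ at positions 2 (C/A), 5 (C/T), 10 (A/T), 31 (T/C), 36 (T/A).
That gives 5 mismatches out of 40 aligned sites, so the Hamming distance is 5.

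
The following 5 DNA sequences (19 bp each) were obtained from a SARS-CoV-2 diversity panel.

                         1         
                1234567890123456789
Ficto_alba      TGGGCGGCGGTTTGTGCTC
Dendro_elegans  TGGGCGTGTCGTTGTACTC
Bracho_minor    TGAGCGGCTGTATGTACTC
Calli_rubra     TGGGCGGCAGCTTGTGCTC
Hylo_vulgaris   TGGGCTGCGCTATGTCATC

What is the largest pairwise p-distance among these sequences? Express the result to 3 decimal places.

0.421

Pairwise Hamming distances:
  Ficto_alba vs Dendro_elegans: 6
  Ficto_alba vs Bracho_minor: 4
  Ficto_alba vs Calli_rubra: 2
  Ficto_alba vs Hylo_vulgaris: 5
  Dendro_elegans vs Bracho_minor: 6
  Dendro_elegans vs Calli_rubra: 6
  Dendro_elegans vs Hylo_vulgaris: 8
  Bracho_minor vs Calli_rubra: 5
  Bracho_minor vs Hylo_vulgaris: 6
  Calli_rubra vs Hylo_vulgaris: 7
The largest is 8 mismatches, between Dendro_elegans and Hylo_vulgaris; p = 8/19 = 0.421.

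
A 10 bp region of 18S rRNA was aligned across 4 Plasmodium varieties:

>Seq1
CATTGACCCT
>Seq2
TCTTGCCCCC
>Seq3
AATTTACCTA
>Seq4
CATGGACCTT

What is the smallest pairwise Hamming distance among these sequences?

2

Pairwise Hamming distances:
  Seq1 vs Seq2: 4
  Seq1 vs Seq3: 4
  Seq1 vs Seq4: 2
  Seq2 vs Seq3: 6
  Seq2 vs Seq4: 6
  Seq3 vs Seq4: 4
The smallest is 2, between Seq1 and Seq4.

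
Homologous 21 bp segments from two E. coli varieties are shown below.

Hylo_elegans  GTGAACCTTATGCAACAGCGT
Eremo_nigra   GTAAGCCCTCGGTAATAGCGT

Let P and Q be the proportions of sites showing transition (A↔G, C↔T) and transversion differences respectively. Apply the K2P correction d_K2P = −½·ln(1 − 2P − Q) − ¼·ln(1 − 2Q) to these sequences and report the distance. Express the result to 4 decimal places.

Differing sites — 3:G/A (Ti); 5:A/G (Ti); 8:T/C (Ti); 10:A/C (Tv); 11:T/G (Tv); 13:C/T (Ti); 16:C/T (Ti).
Of the 7 differences, 5 transitions and 2 transversions over 21 sites: P = 5/21 = 0.238095, Q = 2/21 = 0.095238.
d = −0.5·ln(0.428572) − 0.25·ln(0.809524) = −0.5·(-0.847297) − 0.25·(-0.211309) = 0.4765.

0.4765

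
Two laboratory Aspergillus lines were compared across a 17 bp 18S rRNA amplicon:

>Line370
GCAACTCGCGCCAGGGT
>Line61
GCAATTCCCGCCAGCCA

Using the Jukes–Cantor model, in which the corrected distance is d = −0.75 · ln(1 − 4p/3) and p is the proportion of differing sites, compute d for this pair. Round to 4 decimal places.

0.3734

Differing sites — 5:C/T; 8:G/C; 15:G/C; 16:G/C; 17:T/A.
p = 5/17 = 0.294118.
d = −0.75 · ln(1 − (4/3)·0.294118) = −0.75 · ln(0.607843) = −0.75 · (-0.497839) = 0.3734.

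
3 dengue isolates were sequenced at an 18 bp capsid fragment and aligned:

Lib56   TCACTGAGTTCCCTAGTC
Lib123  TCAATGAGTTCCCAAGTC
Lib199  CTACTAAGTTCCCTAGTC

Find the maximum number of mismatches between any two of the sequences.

Pairwise Hamming distances:
  Lib56 vs Lib123: 2
  Lib56 vs Lib199: 3
  Lib123 vs Lib199: 5
The largest is 5, between Lib123 and Lib199.

5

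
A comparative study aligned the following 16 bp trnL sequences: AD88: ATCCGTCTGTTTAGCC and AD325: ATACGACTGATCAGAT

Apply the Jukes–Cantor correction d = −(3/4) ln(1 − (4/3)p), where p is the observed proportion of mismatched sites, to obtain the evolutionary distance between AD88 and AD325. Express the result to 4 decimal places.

0.5199

The sequences differ at positions 3 (C/A), 6 (T/A), 10 (T/A), 12 (T/C), 15 (C/A), 16 (C/T).
p = 6/16 = 0.375000.
d = −0.75 · ln(1 − (4/3)·0.375000) = −0.75 · ln(0.500000) = −0.75 · (-0.693147) = 0.5199.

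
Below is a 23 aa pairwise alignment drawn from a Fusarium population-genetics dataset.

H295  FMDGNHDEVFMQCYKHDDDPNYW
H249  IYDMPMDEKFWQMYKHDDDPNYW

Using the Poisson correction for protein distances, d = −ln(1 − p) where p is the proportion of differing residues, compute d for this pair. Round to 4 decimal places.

0.4274

The sequences differ at positions 1 (F/I), 2 (M/Y), 4 (G/M), 5 (N/P), 6 (H/M), 9 (V/K), 11 (M/W), 13 (C/M).
p = 8/23 = 0.347826.
d = −ln(1 − 0.347826) = −ln(0.652174) = 0.4274.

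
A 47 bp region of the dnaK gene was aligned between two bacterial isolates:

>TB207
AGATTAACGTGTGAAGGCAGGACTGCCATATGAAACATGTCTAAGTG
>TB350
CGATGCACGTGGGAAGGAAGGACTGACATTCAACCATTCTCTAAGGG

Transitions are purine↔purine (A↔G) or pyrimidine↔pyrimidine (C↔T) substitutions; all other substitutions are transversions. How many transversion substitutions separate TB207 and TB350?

Differing sites — 1:A/C (Tv); 5:T/G (Tv); 6:A/C (Tv); 12:T/G (Tv); 18:C/A (Tv); 26:C/A (Tv); 30:A/T (Tv); 31:T/C (Ti); 32:G/A (Ti); 34:A/C (Tv); 35:A/C (Tv); 36:C/A (Tv); 37:A/T (Tv); 39:G/C (Tv); 46:T/G (Tv).
Of the 15 differences, 2 transitions and 13 transversions, so the answer is 13.

13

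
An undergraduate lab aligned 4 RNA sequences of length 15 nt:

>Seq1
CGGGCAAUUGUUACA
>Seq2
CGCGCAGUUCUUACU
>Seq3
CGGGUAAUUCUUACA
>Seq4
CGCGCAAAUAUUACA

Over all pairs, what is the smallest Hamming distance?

2

Pairwise Hamming distances:
  Seq1 vs Seq2: 4
  Seq1 vs Seq3: 2
  Seq1 vs Seq4: 3
  Seq2 vs Seq3: 4
  Seq2 vs Seq4: 4
  Seq3 vs Seq4: 4
The smallest is 2, between Seq1 and Seq3.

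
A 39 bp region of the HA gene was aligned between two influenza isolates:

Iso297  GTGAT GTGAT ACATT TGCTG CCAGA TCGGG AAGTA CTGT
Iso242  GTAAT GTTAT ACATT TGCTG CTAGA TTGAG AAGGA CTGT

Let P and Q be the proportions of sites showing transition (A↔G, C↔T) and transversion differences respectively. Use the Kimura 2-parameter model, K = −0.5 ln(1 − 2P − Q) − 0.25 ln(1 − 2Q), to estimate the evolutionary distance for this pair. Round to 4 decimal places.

The sequences differ at positions 3 (G/A, transition), 8 (G/T, transversion), 22 (C/T, transition), 27 (C/T, transition), 29 (G/A, transition), 34 (T/G, transversion).
Of the 6 differences, 4 transitions and 2 transversions over 39 sites: P = 4/39 = 0.102564, Q = 2/39 = 0.051282.
d = −0.5·ln(0.743590) − 0.25·ln(0.897436) = −0.5·(-0.296265) − 0.25·(-0.108213) = 0.1752.

0.1752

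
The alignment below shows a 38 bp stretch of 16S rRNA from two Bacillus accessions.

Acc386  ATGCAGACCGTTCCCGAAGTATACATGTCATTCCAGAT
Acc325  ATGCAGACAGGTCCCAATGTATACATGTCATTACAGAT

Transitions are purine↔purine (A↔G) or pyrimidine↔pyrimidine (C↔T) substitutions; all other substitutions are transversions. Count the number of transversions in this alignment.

4

The sequences differ at positions 9 (C/A, transversion), 11 (T/G, transversion), 16 (G/A, transition), 18 (A/T, transversion), 33 (C/A, transversion).
Of the 5 differences, 1 transition and 4 transversions, so the answer is 4.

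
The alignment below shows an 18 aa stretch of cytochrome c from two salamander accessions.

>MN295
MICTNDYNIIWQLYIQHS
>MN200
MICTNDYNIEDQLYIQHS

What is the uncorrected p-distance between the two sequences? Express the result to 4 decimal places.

Mismatches occur at site 10 (I/E), site 11 (W/D).
There are 2 differences over 18 sites, so p = 2/18 = 0.1111.

0.1111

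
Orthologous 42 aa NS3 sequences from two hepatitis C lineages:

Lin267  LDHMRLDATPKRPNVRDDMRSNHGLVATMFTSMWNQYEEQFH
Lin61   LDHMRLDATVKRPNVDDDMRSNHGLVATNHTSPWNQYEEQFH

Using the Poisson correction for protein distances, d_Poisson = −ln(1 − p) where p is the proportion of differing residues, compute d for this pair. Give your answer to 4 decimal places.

Differing sites — 10:P/V; 16:R/D; 29:M/N; 30:F/H; 33:M/P.
p = 5/42 = 0.119048.
d = −ln(1 − 0.119048) = −ln(0.880952) = 0.1268.

0.1268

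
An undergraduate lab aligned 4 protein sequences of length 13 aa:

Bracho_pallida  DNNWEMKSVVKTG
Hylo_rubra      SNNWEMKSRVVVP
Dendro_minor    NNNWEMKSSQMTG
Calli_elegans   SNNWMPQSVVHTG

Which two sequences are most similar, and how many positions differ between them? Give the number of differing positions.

Pairwise Hamming distances:
  Bracho_pallida vs Hylo_rubra: 5
  Bracho_pallida vs Dendro_minor: 4
  Bracho_pallida vs Calli_elegans: 5
  Hylo_rubra vs Dendro_minor: 6
  Hylo_rubra vs Calli_elegans: 7
  Dendro_minor vs Calli_elegans: 7
The smallest is 4, between Bracho_pallida and Dendro_minor.

4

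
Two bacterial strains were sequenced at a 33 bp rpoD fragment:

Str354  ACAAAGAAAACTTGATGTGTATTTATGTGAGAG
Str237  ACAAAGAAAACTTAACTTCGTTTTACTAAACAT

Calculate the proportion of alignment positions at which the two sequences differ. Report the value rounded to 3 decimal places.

The sequences differ at positions 14 (G/A), 16 (T/C), 17 (G/T), 19 (G/C), 20 (T/G), 21 (A/T), 26 (T/C), 27 (G/T), 28 (T/A), 29 (G/A), 31 (G/C), 33 (G/T).
There are 12 differences over 33 sites, so p = 12/33 = 0.364.

0.364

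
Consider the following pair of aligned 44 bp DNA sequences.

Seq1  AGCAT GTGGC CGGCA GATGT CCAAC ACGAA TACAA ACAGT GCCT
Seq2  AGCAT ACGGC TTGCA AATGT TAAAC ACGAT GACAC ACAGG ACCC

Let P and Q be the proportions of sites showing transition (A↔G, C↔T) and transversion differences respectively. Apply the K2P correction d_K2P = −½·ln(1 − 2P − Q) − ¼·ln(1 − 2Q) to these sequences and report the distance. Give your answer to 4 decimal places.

0.3827

The sequences differ at positions 6 (G/A, transition), 7 (T/C, transition), 11 (C/T, transition), 12 (G/T, transversion), 16 (G/A, transition), 21 (C/T, transition), 22 (C/A, transversion), 30 (A/T, transversion), 31 (T/G, transversion), 35 (A/C, transversion), 40 (T/G, transversion), 41 (G/A, transition), 44 (T/C, transition).
Of the 13 differences, 7 transitions and 6 transversions over 44 sites: P = 7/44 = 0.159091, Q = 6/44 = 0.136364.
d = −0.5·ln(0.545454) − 0.25·ln(0.727272) = −0.5·(-0.606137) − 0.25·(-0.318455) = 0.3827.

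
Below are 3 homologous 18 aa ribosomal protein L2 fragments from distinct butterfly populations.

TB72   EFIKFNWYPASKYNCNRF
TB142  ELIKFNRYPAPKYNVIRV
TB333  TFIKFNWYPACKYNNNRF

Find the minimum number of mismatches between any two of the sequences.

3

Pairwise Hamming distances:
  TB72 vs TB142: 6
  TB72 vs TB333: 3
  TB142 vs TB333: 7
The smallest is 3, between TB72 and TB333.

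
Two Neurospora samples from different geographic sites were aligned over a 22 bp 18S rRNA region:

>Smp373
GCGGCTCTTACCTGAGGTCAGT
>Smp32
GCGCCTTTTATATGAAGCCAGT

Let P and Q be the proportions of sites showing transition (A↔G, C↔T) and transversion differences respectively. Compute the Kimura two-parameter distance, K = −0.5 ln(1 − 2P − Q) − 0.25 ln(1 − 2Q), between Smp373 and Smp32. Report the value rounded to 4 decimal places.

0.3532

The sequences differ at positions 4 (G/C, transversion), 7 (C/T, transition), 11 (C/T, transition), 12 (C/A, transversion), 16 (G/A, transition), 18 (T/C, transition).
Of the 6 differences, 4 transitions and 2 transversions over 22 sites: P = 4/22 = 0.181818, Q = 2/22 = 0.090909.
d = −0.5·ln(0.545455) − 0.25·ln(0.818182) = −0.5·(-0.606135) − 0.25·(-0.200670) = 0.3532.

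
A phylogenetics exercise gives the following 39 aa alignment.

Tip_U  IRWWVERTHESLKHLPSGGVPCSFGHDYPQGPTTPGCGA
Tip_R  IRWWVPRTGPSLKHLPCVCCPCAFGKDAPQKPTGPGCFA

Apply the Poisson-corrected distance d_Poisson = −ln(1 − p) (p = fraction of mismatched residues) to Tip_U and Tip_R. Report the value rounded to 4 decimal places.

0.4055

The sequences differ at positions 6 (E/P), 9 (H/G), 10 (E/P), 17 (S/C), 18 (G/V), 19 (G/C), 20 (V/C), 23 (S/A), 26 (H/K), 28 (Y/A), 31 (G/K), 34 (T/G), 38 (G/F).
p = 13/39 = 0.333333.
d = −ln(1 − 0.333333) = −ln(0.666667) = 0.4055.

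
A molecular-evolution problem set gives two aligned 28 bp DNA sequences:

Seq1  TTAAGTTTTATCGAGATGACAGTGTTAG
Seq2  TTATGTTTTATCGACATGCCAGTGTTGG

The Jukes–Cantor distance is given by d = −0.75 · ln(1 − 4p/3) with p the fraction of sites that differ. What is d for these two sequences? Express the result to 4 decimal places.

0.1585

The sequences differ at positions 4 (A/T), 15 (G/C), 19 (A/C), 27 (A/G).
p = 4/28 = 0.142857.
d = −0.75 · ln(1 − (4/3)·0.142857) = −0.75 · ln(0.809524) = −0.75 · (-0.211309) = 0.1585.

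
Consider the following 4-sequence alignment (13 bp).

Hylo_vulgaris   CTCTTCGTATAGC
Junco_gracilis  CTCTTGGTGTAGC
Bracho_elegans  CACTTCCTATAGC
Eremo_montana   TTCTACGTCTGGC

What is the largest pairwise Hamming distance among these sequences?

Pairwise Hamming distances:
  Hylo_vulgaris vs Junco_gracilis: 2
  Hylo_vulgaris vs Bracho_elegans: 2
  Hylo_vulgaris vs Eremo_montana: 4
  Junco_gracilis vs Bracho_elegans: 4
  Junco_gracilis vs Eremo_montana: 5
  Bracho_elegans vs Eremo_montana: 6
The largest is 6, between Bracho_elegans and Eremo_montana.

6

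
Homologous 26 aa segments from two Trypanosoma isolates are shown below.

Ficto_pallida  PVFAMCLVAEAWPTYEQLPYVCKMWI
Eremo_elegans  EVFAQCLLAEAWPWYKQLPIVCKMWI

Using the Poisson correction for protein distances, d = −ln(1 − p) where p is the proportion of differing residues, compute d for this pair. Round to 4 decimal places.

0.2624

Differing sites — 1:P/E; 5:M/Q; 8:V/L; 14:T/W; 16:E/K; 20:Y/I.
p = 6/26 = 0.230769.
d = −ln(1 − 0.230769) = −ln(0.769231) = 0.2624.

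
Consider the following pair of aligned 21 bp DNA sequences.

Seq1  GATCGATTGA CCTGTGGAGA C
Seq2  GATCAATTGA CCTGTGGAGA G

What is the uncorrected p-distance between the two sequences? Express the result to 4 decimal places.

0.0952

Mismatches occur at site 5 (G→A), site 21 (C→G).
There are 2 differences over 21 sites, so p = 2/21 = 0.0952.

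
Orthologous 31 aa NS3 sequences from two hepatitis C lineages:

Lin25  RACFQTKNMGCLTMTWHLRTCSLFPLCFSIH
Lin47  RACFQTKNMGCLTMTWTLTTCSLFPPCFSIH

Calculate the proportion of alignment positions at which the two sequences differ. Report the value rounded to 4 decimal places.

0.0968

Differing sites — 17:H/T; 19:R/T; 26:L/P.
There are 3 differences over 31 sites, so p = 3/31 = 0.0968.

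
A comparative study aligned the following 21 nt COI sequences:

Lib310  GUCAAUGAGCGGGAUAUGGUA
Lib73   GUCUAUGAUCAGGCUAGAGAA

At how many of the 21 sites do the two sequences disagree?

Differing sites — 4:A/U; 9:G/U; 11:G/A; 14:A/C; 17:U/G; 18:G/A; 20:U/A.
That gives 7 mismatches out of 21 aligned sites, so the Hamming distance is 7.

7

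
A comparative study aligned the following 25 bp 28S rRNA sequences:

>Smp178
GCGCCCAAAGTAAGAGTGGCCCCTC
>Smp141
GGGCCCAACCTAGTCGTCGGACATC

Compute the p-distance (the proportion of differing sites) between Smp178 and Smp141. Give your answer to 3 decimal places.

0.400

Differing sites — 2:C/G; 9:A/C; 10:G/C; 13:A/G; 14:G/T; 15:A/C; 18:G/C; 20:C/G; 21:C/A; 23:C/A.
There are 10 differences over 25 sites, so p = 10/25 = 0.400.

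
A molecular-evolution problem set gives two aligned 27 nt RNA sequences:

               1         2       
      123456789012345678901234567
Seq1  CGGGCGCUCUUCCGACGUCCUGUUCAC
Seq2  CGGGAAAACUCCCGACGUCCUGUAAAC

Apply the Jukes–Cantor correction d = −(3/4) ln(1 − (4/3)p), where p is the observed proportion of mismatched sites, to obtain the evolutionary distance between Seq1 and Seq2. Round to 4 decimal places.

The sequences differ at positions 5 (C/A), 6 (G/A), 7 (C/A), 8 (U/A), 11 (U/C), 24 (U/A), 25 (C/A).
p = 7/27 = 0.259259.
d = −0.75 · ln(1 − (4/3)·0.259259) = −0.75 · ln(0.654321) = −0.75 · (-0.424157) = 0.3181.

0.3181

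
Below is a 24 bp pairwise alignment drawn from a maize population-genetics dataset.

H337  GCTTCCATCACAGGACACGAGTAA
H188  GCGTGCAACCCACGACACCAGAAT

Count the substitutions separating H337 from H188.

Mismatches occur at site 3 (T→G), site 5 (C→G), site 8 (T→A), site 10 (A→C), site 13 (G→C), site 19 (G→C), site 22 (T→A), site 24 (A→T).
That gives 8 mismatches out of 24 aligned sites, so the Hamming distance is 8.

8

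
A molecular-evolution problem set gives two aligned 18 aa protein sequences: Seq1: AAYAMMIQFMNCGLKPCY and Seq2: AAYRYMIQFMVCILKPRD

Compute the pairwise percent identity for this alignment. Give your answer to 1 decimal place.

66.7%

The sequences differ at positions 4 (A/R), 5 (M/Y), 11 (N/V), 13 (G/I), 17 (C/R), 18 (Y/D).
12 of the 18 sites match, so the percent identity is 12/18 × 100 = 66.7%.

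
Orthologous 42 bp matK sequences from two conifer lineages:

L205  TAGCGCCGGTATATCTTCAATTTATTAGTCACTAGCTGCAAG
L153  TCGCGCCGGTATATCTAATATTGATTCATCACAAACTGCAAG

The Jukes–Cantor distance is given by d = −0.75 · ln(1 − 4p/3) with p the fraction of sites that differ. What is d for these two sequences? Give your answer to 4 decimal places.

0.2524

Mismatches occur at site 2 (A↔C), site 17 (T↔A), site 18 (C↔A), site 19 (A↔T), site 23 (T↔G), site 27 (A↔C), site 28 (G↔A), site 33 (T↔A), site 35 (G↔A).
p = 9/42 = 0.214286.
d = −0.75 · ln(1 − (4/3)·0.214286) = −0.75 · ln(0.714285) = −0.75 · (-0.336473) = 0.2524.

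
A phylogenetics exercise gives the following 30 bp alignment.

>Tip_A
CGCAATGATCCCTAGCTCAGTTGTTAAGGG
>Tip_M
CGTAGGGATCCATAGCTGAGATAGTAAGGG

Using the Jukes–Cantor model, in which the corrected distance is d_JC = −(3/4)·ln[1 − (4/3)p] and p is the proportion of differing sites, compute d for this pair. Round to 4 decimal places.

The sequences differ at positions 3 (C/T), 5 (A/G), 6 (T/G), 12 (C/A), 18 (C/G), 21 (T/A), 23 (G/A), 24 (T/G).
p = 8/30 = 0.266667.
d = −0.75 · ln(1 − (4/3)·0.266667) = −0.75 · ln(0.644444) = −0.75 · (-0.439367) = 0.3295.

0.3295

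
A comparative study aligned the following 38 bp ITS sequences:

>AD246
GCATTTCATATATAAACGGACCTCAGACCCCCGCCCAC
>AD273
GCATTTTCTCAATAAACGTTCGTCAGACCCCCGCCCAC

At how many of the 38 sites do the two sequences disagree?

7

Mismatches occur at site 7 (C/T), site 8 (A/C), site 10 (A/C), site 11 (T/A), site 19 (G/T), site 20 (A/T), site 22 (C/G).
That gives 7 mismatches out of 38 aligned sites, so the Hamming distance is 7.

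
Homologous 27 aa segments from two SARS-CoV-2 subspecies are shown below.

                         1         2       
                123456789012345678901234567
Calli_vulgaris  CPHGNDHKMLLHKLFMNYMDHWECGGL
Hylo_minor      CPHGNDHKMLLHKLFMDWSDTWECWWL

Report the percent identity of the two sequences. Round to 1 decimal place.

Differing sites — 17:N/D; 18:Y/W; 19:M/S; 21:H/T; 25:G/W; 26:G/W.
21 of the 27 sites match, so the percent identity is 21/27 × 100 = 77.8%.

77.8%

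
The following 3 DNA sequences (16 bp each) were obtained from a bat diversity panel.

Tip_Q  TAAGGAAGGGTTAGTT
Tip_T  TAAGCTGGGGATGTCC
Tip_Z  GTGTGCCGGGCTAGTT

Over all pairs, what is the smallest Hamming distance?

Pairwise Hamming distances:
  Tip_Q vs Tip_T: 8
  Tip_Q vs Tip_Z: 7
  Tip_T vs Tip_Z: 12
The smallest is 7, between Tip_Q and Tip_Z.

7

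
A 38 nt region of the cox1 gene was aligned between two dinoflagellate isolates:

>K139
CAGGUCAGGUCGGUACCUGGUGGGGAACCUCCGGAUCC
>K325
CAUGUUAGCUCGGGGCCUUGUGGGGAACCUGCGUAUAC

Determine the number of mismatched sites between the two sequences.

9

Differing sites — 3:G/U; 6:C/U; 9:G/C; 14:U/G; 15:A/G; 19:G/U; 31:C/G; 34:G/U; 37:C/A.
That gives 9 mismatches out of 38 aligned sites, so the Hamming distance is 9.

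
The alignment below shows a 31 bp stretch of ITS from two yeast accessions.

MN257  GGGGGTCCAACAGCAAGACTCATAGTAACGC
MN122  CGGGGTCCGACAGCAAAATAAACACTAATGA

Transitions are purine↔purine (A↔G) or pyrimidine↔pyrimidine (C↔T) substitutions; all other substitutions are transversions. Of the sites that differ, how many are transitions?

5

Mismatches occur at site 1 (G/C, transversion), site 9 (A/G, transition), site 17 (G/A, transition), site 19 (C/T, transition), site 20 (T/A, transversion), site 21 (C/A, transversion), site 23 (T/C, transition), site 25 (G/C, transversion), site 29 (C/T, transition), site 31 (C/A, transversion).
Of the 10 differences, 5 transitions and 5 transversions, so the answer is 5.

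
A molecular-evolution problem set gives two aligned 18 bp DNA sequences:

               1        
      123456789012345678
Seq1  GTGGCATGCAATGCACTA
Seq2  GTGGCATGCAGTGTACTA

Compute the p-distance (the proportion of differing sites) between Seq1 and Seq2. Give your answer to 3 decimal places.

Mismatches occur at site 11 (A/G), site 14 (C/T).
There are 2 differences over 18 sites, so p = 2/18 = 0.111.

0.111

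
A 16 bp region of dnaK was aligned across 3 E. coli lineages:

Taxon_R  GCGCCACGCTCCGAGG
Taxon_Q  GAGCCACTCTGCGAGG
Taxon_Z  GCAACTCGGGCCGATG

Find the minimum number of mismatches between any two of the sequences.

3

Pairwise Hamming distances:
  Taxon_R vs Taxon_Q: 3
  Taxon_R vs Taxon_Z: 6
  Taxon_Q vs Taxon_Z: 9
The smallest is 3, between Taxon_R and Taxon_Q.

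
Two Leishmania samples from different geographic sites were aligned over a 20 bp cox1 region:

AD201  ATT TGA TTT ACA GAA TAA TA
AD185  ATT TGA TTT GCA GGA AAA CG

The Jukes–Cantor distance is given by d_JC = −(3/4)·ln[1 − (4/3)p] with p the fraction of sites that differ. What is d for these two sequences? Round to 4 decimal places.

Differing sites — 10:A/G; 14:A/G; 16:T/A; 19:T/C; 20:A/G.
p = 5/20 = 0.250000.
d = −0.75 · ln(1 − (4/3)·0.250000) = −0.75 · ln(0.666667) = −0.75 · (-0.405465) = 0.3041.

0.3041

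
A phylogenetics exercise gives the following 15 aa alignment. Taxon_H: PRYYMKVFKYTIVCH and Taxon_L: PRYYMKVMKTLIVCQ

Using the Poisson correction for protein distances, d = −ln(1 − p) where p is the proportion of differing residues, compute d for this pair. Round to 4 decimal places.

The sequences differ at positions 8 (F/M), 10 (Y/T), 11 (T/L), 15 (H/Q).
p = 4/15 = 0.266667.
d = −ln(1 − 0.266667) = −ln(0.733333) = 0.3102.

0.3102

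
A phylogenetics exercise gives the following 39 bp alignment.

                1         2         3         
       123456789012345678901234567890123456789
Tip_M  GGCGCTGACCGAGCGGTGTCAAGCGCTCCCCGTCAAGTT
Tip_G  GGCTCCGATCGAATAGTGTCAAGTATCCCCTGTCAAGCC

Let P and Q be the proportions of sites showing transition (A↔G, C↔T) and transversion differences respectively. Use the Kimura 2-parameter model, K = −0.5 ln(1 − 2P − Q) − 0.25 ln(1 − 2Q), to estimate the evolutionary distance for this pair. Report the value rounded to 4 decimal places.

Mismatches occur at site 4 (G→T, transversion), site 6 (T→C, transition), site 9 (C→T, transition), site 13 (G→A, transition), site 14 (C→T, transition), site 15 (G→A, transition), site 24 (C→T, transition), site 25 (G→A, transition), site 26 (C→T, transition), site 27 (T→C, transition), site 31 (C→T, transition), site 38 (T→C, transition), site 39 (T→C, transition).
Of the 13 differences, 12 transitions and 1 transversion over 39 sites: P = 12/39 = 0.307692, Q = 1/39 = 0.025641.
d = −0.5·ln(0.358975) − 0.25·ln(0.948718) = −0.5·(-1.024503) − 0.25·(-0.052644) = 0.5254.

0.5254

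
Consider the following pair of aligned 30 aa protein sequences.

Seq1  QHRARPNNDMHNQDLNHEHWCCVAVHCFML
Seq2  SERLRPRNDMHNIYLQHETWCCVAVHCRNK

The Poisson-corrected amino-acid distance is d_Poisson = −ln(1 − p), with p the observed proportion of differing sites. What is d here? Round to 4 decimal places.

Mismatches occur at site 1 (Q↔S), site 2 (H↔E), site 4 (A↔L), site 7 (N↔R), site 13 (Q↔I), site 14 (D↔Y), site 16 (N↔Q), site 19 (H↔T), site 28 (F↔R), site 29 (M↔N), site 30 (L↔K).
p = 11/30 = 0.366667.
d = −ln(1 − 0.366667) = −ln(0.633333) = 0.4568.

0.4568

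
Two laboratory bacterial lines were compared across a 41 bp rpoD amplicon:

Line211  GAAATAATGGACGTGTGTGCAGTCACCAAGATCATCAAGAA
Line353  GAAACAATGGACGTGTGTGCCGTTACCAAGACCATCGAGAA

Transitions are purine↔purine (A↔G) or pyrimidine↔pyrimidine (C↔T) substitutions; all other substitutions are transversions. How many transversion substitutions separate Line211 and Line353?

The sequences differ at positions 5 (T/C, transition), 21 (A/C, transversion), 24 (C/T, transition), 32 (T/C, transition), 37 (A/G, transition).
Of the 5 differences, 4 transitions and 1 transversion, so the answer is 1.

1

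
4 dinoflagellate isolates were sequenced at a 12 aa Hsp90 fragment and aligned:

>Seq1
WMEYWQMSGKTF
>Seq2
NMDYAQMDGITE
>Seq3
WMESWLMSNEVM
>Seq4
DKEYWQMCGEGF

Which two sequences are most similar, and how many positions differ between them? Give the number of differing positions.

Pairwise Hamming distances:
  Seq1 vs Seq2: 6
  Seq1 vs Seq3: 6
  Seq1 vs Seq4: 5
  Seq2 vs Seq3: 10
  Seq2 vs Seq4: 8
  Seq3 vs Seq4: 8
The smallest is 5, between Seq1 and Seq4.

5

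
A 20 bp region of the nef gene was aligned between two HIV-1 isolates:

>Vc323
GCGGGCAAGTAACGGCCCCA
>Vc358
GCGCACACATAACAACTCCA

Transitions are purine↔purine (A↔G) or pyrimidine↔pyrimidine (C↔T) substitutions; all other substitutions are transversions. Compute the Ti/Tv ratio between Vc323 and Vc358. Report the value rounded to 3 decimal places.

2.500

Mismatches occur at site 4 (G→C, transversion), site 5 (G→A, transition), site 8 (A→C, transversion), site 9 (G→A, transition), site 14 (G→A, transition), site 15 (G→A, transition), site 17 (C→T, transition).
Of the 7 differences, 5 transitions and 2 transversions, so Ti/Tv = 5/2 = 2.500.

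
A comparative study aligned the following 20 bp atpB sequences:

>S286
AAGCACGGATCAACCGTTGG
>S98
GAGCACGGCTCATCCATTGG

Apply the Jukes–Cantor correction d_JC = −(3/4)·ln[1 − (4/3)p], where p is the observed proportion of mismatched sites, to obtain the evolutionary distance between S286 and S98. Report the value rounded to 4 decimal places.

Differing sites — 1:A/G; 9:A/C; 13:A/T; 16:G/A.
p = 4/20 = 0.200000.
d = −0.75 · ln(1 − (4/3)·0.200000) = −0.75 · ln(0.733333) = −0.75 · (-0.310155) = 0.2326.

0.2326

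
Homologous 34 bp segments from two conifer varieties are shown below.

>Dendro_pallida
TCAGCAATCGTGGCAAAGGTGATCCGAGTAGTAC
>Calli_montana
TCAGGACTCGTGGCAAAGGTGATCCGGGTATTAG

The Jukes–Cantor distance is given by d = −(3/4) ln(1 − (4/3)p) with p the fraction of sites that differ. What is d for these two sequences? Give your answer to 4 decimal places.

Mismatches occur at site 5 (C/G), site 7 (A/C), site 27 (A/G), site 31 (G/T), site 34 (C/G).
p = 5/34 = 0.147059.
d = −0.75 · ln(1 − (4/3)·0.147059) = −0.75 · ln(0.803921) = −0.75 · (-0.218254) = 0.1637.

0.1637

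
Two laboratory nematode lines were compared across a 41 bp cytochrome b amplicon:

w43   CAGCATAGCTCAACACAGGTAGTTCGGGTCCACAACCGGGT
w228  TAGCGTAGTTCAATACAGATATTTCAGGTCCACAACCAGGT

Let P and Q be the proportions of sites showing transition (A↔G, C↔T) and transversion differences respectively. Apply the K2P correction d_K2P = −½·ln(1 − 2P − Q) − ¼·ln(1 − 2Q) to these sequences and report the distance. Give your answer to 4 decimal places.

The sequences differ at positions 1 (C/T, transition), 5 (A/G, transition), 9 (C/T, transition), 14 (C/T, transition), 19 (G/A, transition), 22 (G/T, transversion), 26 (G/A, transition), 38 (G/A, transition).
Of the 8 differences, 7 transitions and 1 transversion over 41 sites: P = 7/41 = 0.170732, Q = 1/41 = 0.024390.
d = −0.5·ln(0.634146) − 0.25·ln(0.951220) = −0.5·(-0.455476) − 0.25·(-0.050010) = 0.2402.

0.2402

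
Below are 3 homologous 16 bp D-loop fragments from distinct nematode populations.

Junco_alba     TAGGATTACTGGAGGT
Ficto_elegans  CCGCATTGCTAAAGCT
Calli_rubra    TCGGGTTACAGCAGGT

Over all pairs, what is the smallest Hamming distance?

Pairwise Hamming distances:
  Junco_alba vs Ficto_elegans: 7
  Junco_alba vs Calli_rubra: 4
  Ficto_elegans vs Calli_rubra: 8
The smallest is 4, between Junco_alba and Calli_rubra.

4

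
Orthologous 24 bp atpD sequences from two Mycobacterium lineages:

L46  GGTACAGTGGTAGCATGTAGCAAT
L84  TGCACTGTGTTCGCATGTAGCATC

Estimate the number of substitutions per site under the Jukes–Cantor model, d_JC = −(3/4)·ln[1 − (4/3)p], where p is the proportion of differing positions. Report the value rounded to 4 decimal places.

0.3694

The sequences differ at positions 1 (G/T), 3 (T/C), 6 (A/T), 10 (G/T), 12 (A/C), 23 (A/T), 24 (T/C).
p = 7/24 = 0.291667.
d = −0.75 · ln(1 − (4/3)·0.291667) = −0.75 · ln(0.611111) = −0.75 · (-0.492477) = 0.3694.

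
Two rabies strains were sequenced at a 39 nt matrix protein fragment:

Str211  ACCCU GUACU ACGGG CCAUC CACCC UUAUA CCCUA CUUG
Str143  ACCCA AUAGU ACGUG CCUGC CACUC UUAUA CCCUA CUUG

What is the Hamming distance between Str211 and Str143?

7

Differing sites — 5:U/A; 6:G/A; 9:C/G; 14:G/U; 18:A/U; 19:U/G; 24:C/U.
That gives 7 mismatches out of 39 aligned sites, so the Hamming distance is 7.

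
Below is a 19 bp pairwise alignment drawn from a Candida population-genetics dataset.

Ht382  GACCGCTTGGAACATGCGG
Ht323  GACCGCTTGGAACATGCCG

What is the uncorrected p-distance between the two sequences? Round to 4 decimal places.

The sequences differ at position 18 (G/C).
There are 1 differences over 19 sites, so p = 1/19 = 0.0526.

0.0526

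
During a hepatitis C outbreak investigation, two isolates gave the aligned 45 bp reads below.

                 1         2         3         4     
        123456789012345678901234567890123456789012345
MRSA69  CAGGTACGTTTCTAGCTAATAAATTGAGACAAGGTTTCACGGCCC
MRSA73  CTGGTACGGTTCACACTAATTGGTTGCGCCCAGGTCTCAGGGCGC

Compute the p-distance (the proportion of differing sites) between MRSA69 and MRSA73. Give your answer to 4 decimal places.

Mismatches occur at site 2 (A/T), site 9 (T/G), site 13 (T/A), site 14 (A/C), site 15 (G/A), site 21 (A/T), site 22 (A/G), site 23 (A/G), site 27 (A/C), site 29 (A/C), site 31 (A/C), site 36 (T/C), site 40 (C/G), site 44 (C/G).
There are 14 differences over 45 sites, so p = 14/45 = 0.3111.

0.3111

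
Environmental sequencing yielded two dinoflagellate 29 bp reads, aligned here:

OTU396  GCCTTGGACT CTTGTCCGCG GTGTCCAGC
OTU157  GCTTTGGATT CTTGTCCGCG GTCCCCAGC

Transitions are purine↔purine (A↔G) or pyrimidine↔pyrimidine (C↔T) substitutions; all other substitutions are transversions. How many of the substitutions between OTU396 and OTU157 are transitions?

3

Mismatches occur at site 3 (C→T, transition), site 9 (C→T, transition), site 23 (G→C, transversion), site 24 (T→C, transition).
Of the 4 differences, 3 transitions and 1 transversion, so the answer is 3.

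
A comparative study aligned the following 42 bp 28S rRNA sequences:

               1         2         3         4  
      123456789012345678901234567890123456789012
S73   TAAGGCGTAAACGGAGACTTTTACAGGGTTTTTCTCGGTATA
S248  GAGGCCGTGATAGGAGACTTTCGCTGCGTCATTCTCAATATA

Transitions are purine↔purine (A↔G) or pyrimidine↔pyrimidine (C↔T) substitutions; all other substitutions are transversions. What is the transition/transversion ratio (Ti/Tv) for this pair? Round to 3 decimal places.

1.000

Differing sites — 1:T/G (Tv); 3:A/G (Ti); 5:G/C (Tv); 9:A/G (Ti); 11:A/T (Tv); 12:C/A (Tv); 22:T/C (Ti); 23:A/G (Ti); 25:A/T (Tv); 27:G/C (Tv); 30:T/C (Ti); 31:T/A (Tv); 37:G/A (Ti); 38:G/A (Ti).
Of the 14 differences, 7 transitions and 7 transversions, so Ti/Tv = 7/7 = 1.000.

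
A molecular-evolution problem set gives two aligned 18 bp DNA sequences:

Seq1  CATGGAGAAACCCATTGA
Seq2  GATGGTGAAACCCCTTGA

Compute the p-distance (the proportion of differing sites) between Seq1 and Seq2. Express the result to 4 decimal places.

0.1667

Mismatches occur at site 1 (C→G), site 6 (A→T), site 14 (A→C).
There are 3 differences over 18 sites, so p = 3/18 = 0.1667.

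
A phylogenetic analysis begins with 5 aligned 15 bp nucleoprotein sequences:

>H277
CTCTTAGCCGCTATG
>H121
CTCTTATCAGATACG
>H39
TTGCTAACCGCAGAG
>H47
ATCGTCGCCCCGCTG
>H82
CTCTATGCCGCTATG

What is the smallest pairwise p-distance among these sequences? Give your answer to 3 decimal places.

Pairwise Hamming distances:
  H277 vs H121: 4
  H277 vs H39: 7
  H277 vs H47: 6
  H277 vs H82: 2
  H121 vs H39: 9
  H121 vs H47: 10
  H121 vs H82: 6
  H39 vs H47: 9
  H39 vs H82: 9
  H47 vs H82: 7
The smallest is 2 mismatches, between H277 and H82; p = 2/15 = 0.133.

0.133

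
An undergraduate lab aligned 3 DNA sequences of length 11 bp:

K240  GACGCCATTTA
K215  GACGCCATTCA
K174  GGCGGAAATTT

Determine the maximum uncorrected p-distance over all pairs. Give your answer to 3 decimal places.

Pairwise Hamming distances:
  K240 vs K215: 1
  K240 vs K174: 5
  K215 vs K174: 6
The largest is 6 mismatches, between K215 and K174; p = 6/11 = 0.545.

0.545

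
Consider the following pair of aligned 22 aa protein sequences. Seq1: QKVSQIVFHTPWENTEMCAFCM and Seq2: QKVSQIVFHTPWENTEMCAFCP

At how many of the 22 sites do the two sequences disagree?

Differing sites — 22:M/P.
That gives 1 mismatch out of 22 aligned sites, so the Hamming distance is 1.

1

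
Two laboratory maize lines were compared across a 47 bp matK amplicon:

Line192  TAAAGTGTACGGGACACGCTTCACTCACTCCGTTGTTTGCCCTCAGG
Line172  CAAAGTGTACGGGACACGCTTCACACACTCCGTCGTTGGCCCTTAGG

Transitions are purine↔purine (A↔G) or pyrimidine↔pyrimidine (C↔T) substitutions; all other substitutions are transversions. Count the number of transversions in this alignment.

2

Mismatches occur at site 1 (T→C, transition), site 25 (T→A, transversion), site 34 (T→C, transition), site 38 (T→G, transversion), site 44 (C→T, transition).
Of the 5 differences, 3 transitions and 2 transversions, so the answer is 2.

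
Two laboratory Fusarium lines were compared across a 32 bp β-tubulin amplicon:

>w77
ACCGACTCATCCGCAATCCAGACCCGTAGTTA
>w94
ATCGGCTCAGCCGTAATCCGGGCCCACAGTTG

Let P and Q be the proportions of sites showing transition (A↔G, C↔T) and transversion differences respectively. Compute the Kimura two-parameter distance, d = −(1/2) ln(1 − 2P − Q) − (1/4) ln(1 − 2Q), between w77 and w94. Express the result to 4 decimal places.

0.3950

Differing sites — 2:C/T (Ti); 5:A/G (Ti); 10:T/G (Tv); 14:C/T (Ti); 20:A/G (Ti); 22:A/G (Ti); 26:G/A (Ti); 27:T/C (Ti); 32:A/G (Ti).
Of the 9 differences, 8 transitions and 1 transversion over 32 sites: P = 8/32 = 0.250000, Q = 1/32 = 0.031250.
d = −0.5·ln(0.468750) − 0.25·ln(0.937500) = −0.5·(-0.757686) − 0.25·(-0.064539) = 0.3950.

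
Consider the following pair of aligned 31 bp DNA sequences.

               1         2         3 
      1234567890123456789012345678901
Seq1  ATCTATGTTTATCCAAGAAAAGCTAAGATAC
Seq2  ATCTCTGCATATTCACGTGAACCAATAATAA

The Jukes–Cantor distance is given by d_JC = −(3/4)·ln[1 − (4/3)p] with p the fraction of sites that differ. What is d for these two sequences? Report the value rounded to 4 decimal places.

0.5445

Mismatches occur at site 5 (A→C), site 8 (T→C), site 9 (T→A), site 13 (C→T), site 16 (A→C), site 18 (A→T), site 19 (A→G), site 22 (G→C), site 24 (T→A), site 26 (A→T), site 27 (G→A), site 31 (C→A).
p = 12/31 = 0.387097.
d = −0.75 · ln(1 − (4/3)·0.387097) = −0.75 · ln(0.483871) = −0.75 · (-0.725937) = 0.5445.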